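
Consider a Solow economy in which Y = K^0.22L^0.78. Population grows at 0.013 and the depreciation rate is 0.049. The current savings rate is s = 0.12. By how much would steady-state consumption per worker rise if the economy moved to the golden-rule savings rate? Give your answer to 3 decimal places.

Break-even investment rate: n + δ = 0.013 + 0.049 = 0.062.
Current steady state (s = 0.12): k* = (0.12/0.062)^(1/0.78) ≈ 2.3317, y* = 2.3317^0.22 ≈ 1.2047, c* = (1−0.12)·1.2047 ≈ 1.0602.
Maximizing c = f(k) − (n+δ)·k gives f'(k) = n+δ, i.e. 0.22·k^(0.22−1) = 0.062, so k_gold = (0.22/0.062)^(1/0.78) ≈ 5.0719.
y_gold = 5.0719^0.22 ≈ 1.4293, c_gold = y_gold − 0.062·k_gold ≈ 1.1149.
Gain: Δc = 1.1149 − 1.0602 ≈ 0.0547.

Δc ≈ 0.055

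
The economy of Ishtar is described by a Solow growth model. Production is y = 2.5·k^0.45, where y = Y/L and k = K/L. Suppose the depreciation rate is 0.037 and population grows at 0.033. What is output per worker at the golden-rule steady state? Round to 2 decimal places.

Capital per worker breaks even when investment replaces (n + δ)·k; here n + δ = 0.07.
Setting f'(k) = n+δ gives 0.45·2.5·k^(0.45−1) = 0.07, hence k_gold = (0.45·2.5/0.07)^(1/0.55) ≈ 155.8929.
Output: y_gold = 2.5·k_gold^0.45 = 2.5·155.8929^0.45 ≈ 24.2500.

y_gold ≈ 24.25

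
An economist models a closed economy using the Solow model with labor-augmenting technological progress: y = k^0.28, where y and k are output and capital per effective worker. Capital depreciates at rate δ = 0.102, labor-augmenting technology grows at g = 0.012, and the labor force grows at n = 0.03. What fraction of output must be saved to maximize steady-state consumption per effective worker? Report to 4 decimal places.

The effective depreciation rate is n + g + δ = 0.03 + 0.012 + 0.102 = 0.144.
At the golden rule MPK = n+g+δ, and in any Cobb-Douglas steady state s = (n+g+δ)·k/y = MPK·k/y = capital's share 0.28.

s_gold = 0.2800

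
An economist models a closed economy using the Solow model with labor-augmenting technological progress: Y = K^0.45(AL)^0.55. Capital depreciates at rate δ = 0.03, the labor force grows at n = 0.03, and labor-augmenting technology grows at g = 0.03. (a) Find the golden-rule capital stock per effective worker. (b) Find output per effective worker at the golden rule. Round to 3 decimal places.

Capital per effective worker breaks even when investment replaces (n + g + δ)·k; here n + g + δ = 0.09.
Setting f'(k) = n+g+δ gives 0.45·k^(0.45−1) = 0.09, hence k_gold = (0.45/0.09)^(1/0.55) ≈ 18.6575.
y_gold = 18.6575^0.45 ≈ 3.7315.

(a) k_gold ≈ 18.658; (b) y_gold ≈ 3.732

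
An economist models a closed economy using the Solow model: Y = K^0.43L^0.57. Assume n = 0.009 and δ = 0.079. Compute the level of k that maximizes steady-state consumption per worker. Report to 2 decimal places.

Capital per worker breaks even when investment replaces (n + δ)·k; here n + δ = 0.088.
At the golden rule the marginal product of capital equals n+δ: 0.43·k^(0.43−1) = 0.088. Solving, k_gold = (0.43/0.088)^(1/0.57) ≈ 16.1714.

k_gold ≈ 16.17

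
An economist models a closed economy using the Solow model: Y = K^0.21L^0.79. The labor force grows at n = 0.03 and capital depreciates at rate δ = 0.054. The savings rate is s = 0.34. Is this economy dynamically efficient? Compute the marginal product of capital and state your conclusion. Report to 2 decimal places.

dynamically inefficient; MPK ≈ 0.05

The effective depreciation rate is n + δ = 0.03 + 0.054 = 0.084.
Steady-state k*: s·k^0.21 = 0.084·k gives k* = (0.34/0.084)^(1/0.79) ≈ 5.8696.
MPK = 0.21·5.8696^(-0.79) ≈ 0.0519.
MPK < n+δ = 0.084, so the economy is dynamically inefficient (over-saving).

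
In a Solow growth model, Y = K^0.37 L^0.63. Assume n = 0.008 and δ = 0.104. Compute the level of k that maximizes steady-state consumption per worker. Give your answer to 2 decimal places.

k_gold ≈ 6.66

The effective depreciation rate is n + δ = 0.008 + 0.104 = 0.112.
At the golden rule the marginal product of capital equals n+δ: 0.37·k^(0.37−1) = 0.112. Solving, k_gold = (0.37/0.112)^(1/0.63) ≈ 6.6647.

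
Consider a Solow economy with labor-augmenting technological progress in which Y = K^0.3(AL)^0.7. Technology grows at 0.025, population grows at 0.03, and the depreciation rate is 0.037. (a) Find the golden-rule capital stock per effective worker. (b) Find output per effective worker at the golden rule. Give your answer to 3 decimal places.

Capital per effective worker breaks even when investment replaces (n + g + δ)·k; here n + g + δ = 0.092.
Maximizing c = f(k) − (n+g+δ)·k gives f'(k) = n+g+δ, i.e. 0.3·k^(0.3−1) = 0.092, so k_gold = (0.3/0.092)^(1/0.7) ≈ 5.4117.
y_gold = 5.4117^0.3 ≈ 1.6596.

(a) k_gold ≈ 5.412; (b) y_gold ≈ 1.660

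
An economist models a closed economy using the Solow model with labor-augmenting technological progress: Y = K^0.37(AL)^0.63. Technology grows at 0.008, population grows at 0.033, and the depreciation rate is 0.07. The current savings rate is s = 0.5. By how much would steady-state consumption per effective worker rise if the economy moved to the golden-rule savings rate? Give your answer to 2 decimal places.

Δc ≈ 0.07

The effective depreciation rate is n + g + δ = 0.033 + 0.008 + 0.07 = 0.111.
Current steady state (s = 0.5): k* = (0.5/0.111)^(1/0.63) ≈ 10.9027, y* = 10.9027^0.37 ≈ 2.4204, c* = (1−0.5)·2.4204 ≈ 1.2102.
Golden rule sets MPK = n+g+δ: 0.37·k^(0.37−1) = 0.111, so k_gold = (0.37/0.111)^(1/0.63) ≈ 6.7603.
y_gold = 6.7603^0.37 ≈ 2.0281, c_gold = y_gold − 0.111·k_gold ≈ 1.2777.
Gain: Δc = 1.2777 − 1.2102 ≈ 0.0675.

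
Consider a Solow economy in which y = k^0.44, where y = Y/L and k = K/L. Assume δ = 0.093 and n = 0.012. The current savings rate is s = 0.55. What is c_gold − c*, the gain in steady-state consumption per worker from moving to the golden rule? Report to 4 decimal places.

Δc ≈ 0.0733

Capital per worker breaks even when investment replaces (n + δ)·k; here n + δ = 0.105.
Current steady state (s = 0.55): k* = (0.55/0.105)^(1/0.56) ≈ 19.2415, y* = 19.2415^0.44 ≈ 3.6734, c* = (1−0.55)·3.6734 ≈ 1.6530.
Setting f'(k) = n+δ gives 0.44·k^(0.44−1) = 0.105, hence k_gold = (0.44/0.105)^(1/0.56) ≈ 12.9177.
y_gold = 12.9177^0.44 ≈ 3.0826, c_gold = y_gold − 0.105·k_gold ≈ 1.7263.
Gain: Δc = 1.7263 − 1.6530 ≈ 0.0733.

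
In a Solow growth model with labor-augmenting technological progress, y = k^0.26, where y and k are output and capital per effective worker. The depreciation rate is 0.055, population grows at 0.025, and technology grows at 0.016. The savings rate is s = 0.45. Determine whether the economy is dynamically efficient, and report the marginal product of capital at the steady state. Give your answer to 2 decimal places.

Capital per effective worker breaks even when investment replaces (n + g + δ)·k; here n + g + δ = 0.096.
Steady-state k*: s·k^0.26 = 0.096·k gives k* = (0.45/0.096)^(1/0.74) ≈ 8.0664.
MPK = 0.26·8.0664^(-0.74) ≈ 0.0555.
MPK < n+g+δ = 0.096, so the economy is dynamically inefficient (over-saving).

dynamically inefficient; MPK ≈ 0.06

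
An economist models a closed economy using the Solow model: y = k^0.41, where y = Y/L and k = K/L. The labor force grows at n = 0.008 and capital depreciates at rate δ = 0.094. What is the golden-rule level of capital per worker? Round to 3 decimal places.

k_gold ≈ 10.569

The effective depreciation rate is n + δ = 0.008 + 0.094 = 0.102.
At the golden rule the marginal product of capital equals n+δ: 0.41·k^(0.41−1) = 0.102. Solving, k_gold = (0.41/0.102)^(1/0.59) ≈ 10.5692.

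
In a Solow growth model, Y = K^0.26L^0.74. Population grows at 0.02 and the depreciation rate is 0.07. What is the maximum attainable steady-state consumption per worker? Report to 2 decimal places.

c_gold ≈ 1.07

Break-even investment rate: n + δ = 0.02 + 0.07 = 0.09.
At the golden rule the marginal product of capital equals n+δ: 0.26·k^(0.26−1) = 0.09. Solving, k_gold = (0.26/0.09)^(1/0.74) ≈ 4.1938.
y_gold = 4.1938^0.26 ≈ 1.4517.
c_gold = y_gold − (n+δ)·k_gold = 1.4517 − 0.09·4.1938 ≈ 1.0743.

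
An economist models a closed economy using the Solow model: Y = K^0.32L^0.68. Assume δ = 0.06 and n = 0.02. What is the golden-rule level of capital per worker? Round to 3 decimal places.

k_gold ≈ 7.680

Capital per worker breaks even when investment replaces (n + δ)·k; here n + δ = 0.08.
Setting f'(k) = n+δ gives 0.32·k^(0.32−1) = 0.08, hence k_gold = (0.32/0.08)^(1/0.68) ≈ 7.6804.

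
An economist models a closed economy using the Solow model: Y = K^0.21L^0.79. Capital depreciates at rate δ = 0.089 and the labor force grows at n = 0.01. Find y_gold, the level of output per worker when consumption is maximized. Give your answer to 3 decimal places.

y_gold ≈ 1.221

n + δ = 0.01 + 0.089 = 0.099.
Golden rule sets MPK = n+δ: 0.21·k^(0.21−1) = 0.099, so k_gold = (0.21/0.099)^(1/0.79) ≈ 2.5906.
Output: y_gold = k_gold^0.21 = 2.5906^0.21 ≈ 1.2213.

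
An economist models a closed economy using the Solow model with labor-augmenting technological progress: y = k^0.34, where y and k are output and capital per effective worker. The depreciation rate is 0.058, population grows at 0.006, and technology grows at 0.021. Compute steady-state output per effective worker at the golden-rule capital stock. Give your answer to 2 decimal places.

Capital per effective worker breaks even when investment replaces (n + g + δ)·k; here n + g + δ = 0.085.
Golden rule sets MPK = n+g+δ: 0.34·k^(0.34−1) = 0.085, so k_gold = (0.34/0.085)^(1/0.66) ≈ 8.1698.
Output: y_gold = k_gold^0.34 = 8.1698^0.34 ≈ 2.0425.

y_gold ≈ 2.04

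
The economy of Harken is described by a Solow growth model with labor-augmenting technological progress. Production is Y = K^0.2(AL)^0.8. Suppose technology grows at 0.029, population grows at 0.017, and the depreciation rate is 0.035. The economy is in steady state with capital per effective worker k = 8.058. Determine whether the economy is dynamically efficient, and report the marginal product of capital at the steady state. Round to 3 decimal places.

The effective depreciation rate is n + g + δ = 0.017 + 0.029 + 0.035 = 0.081.
MPK = 0.2·k^(0.2−1) = 0.2·8.058^(-0.8) ≈ 0.0377.
MPK < 0.081, so the economy is dynamically inefficient (over-saving).

dynamically inefficient; MPK ≈ 0.038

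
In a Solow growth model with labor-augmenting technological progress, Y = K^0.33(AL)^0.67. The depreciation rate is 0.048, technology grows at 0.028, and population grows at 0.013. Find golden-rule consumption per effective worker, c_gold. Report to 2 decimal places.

c_gold ≈ 1.28

Break-even investment rate: n + g + δ = 0.013 + 0.028 + 0.048 = 0.089.
Maximizing c = f(k) − (n+g+δ)·k gives f'(k) = n+g+δ, i.e. 0.33·k^(0.33−1) = 0.089, so k_gold = (0.33/0.089)^(1/0.67) ≈ 7.0703.
y_gold = 7.0703^0.33 ≈ 1.9068.
c_gold = y_gold − (n+g+δ)·k_gold = 1.9068 − 0.089·7.0703 ≈ 1.2776.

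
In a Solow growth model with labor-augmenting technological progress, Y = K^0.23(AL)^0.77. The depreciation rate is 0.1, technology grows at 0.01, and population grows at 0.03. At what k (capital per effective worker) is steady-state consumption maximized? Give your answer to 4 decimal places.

n + g + δ = 0.03 + 0.01 + 0.1 = 0.14.
At the golden rule the marginal product of capital equals n+g+δ: 0.23·k^(0.23−1) = 0.14. Solving, k_gold = (0.23/0.14)^(1/0.77) ≈ 1.9055.

k_gold ≈ 1.9055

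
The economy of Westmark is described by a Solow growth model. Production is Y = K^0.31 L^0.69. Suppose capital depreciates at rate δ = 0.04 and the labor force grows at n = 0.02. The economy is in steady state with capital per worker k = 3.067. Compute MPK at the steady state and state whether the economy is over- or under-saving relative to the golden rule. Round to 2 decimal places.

under-saving; MPK ≈ 0.14

n + δ = 0.02 + 0.04 = 0.06.
MPK = 0.31·k^(0.31−1) = 0.31·3.067^(-0.69) ≈ 0.1431.
MPK > 0.06, so the economy is dynamically efficient (under-saving).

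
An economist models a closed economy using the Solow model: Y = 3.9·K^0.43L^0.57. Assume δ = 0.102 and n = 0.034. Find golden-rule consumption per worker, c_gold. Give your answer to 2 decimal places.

c_gold ≈ 14.79

Capital per worker breaks even when investment replaces (n + δ)·k; here n + δ = 0.136.
Maximizing c = f(k) − (n+δ)·k gives f'(k) = n+δ, i.e. 0.43·3.9·k^(0.43−1) = 0.136, so k_gold = (0.43·3.9/0.136)^(1/0.57) ≈ 82.0398.
y_gold = 3.9·82.0398^0.43 ≈ 25.9475.
c_gold = y_gold − (n+δ)·k_gold = 25.9475 − 0.136·82.0398 ≈ 14.7901.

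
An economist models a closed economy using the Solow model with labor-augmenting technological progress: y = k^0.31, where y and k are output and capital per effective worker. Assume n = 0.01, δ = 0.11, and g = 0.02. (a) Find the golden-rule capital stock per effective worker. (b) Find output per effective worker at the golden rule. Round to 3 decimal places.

n + g + δ = 0.01 + 0.02 + 0.11 = 0.14.
Maximizing c = f(k) − (n+g+δ)·k gives f'(k) = n+g+δ, i.e. 0.31·k^(0.31−1) = 0.14, so k_gold = (0.31/0.14)^(1/0.69) ≈ 3.1647.
y_gold = 3.1647^0.31 ≈ 1.4292.

(a) k_gold ≈ 3.165; (b) y_gold ≈ 1.429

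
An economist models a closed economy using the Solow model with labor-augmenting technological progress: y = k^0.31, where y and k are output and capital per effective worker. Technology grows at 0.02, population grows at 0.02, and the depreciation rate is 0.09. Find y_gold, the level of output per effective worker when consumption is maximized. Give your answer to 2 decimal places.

y_gold ≈ 1.48

Capital per effective worker breaks even when investment replaces (n + g + δ)·k; here n + g + δ = 0.13.
Maximizing c = f(k) − (n+g+δ)·k gives f'(k) = n+g+δ, i.e. 0.31·k^(0.31−1) = 0.13, so k_gold = (0.31/0.13)^(1/0.69) ≈ 3.5236.
Output: y_gold = k_gold^0.31 = 3.5236^0.31 ≈ 1.4776.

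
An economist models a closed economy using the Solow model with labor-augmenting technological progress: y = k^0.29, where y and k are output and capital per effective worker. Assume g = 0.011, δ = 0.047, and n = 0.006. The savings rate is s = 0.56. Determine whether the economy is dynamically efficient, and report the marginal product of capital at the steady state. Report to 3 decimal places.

Capital per effective worker breaks even when investment replaces (n + g + δ)·k; here n + g + δ = 0.064.
Steady-state k*: s·k^0.29 = 0.064·k gives k* = (0.56/0.064)^(1/0.71) ≈ 21.2213.
MPK = 0.29·21.2213^(-0.71) ≈ 0.0331.
MPK < n+g+δ = 0.064, so the economy is dynamically inefficient (over-saving).

dynamically inefficient; MPK ≈ 0.033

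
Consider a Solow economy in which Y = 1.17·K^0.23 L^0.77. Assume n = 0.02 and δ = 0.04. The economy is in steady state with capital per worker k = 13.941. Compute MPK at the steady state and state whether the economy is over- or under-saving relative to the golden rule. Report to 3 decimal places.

over-saving; MPK ≈ 0.035

Break-even investment rate: n + δ = 0.02 + 0.04 = 0.06.
MPK = 0.23·1.17·k^(0.23−1) = 0.23·1.17·13.941^(-0.77) ≈ 0.0354.
MPK < 0.06, so the economy is dynamically inefficient (over-saving).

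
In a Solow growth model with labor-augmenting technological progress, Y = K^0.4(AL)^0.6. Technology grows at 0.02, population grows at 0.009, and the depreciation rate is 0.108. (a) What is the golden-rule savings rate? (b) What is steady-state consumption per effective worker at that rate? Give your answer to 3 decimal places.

(a) s_gold = 0.400; (b) c_gold ≈ 1.226

The effective depreciation rate is n + g + δ = 0.009 + 0.02 + 0.108 = 0.137.
For Cobb-Douglas, s_gold equals capital's share: s_gold = 0.4.
Setting f'(k) = n+g+δ gives 0.4·k^(0.4−1) = 0.137, hence k_gold = (0.4/0.137)^(1/0.6) ≈ 5.9644.
y_gold = 5.9644^0.4 ≈ 2.0428; c_gold = (1−0.4)·y_gold ≈ 1.2257.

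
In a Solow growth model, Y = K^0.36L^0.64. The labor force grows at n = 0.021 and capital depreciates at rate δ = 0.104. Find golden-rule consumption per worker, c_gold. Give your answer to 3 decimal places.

c_gold ≈ 1.160

Capital per worker breaks even when investment replaces (n + δ)·k; here n + δ = 0.125.
Maximizing c = f(k) − (n+δ)·k gives f'(k) = n+δ, i.e. 0.36·k^(0.36−1) = 0.125, so k_gold = (0.36/0.125)^(1/0.64) ≈ 5.2216.
y_gold = 5.2216^0.36 ≈ 1.8130.
c_gold = y_gold − (n+δ)·k_gold = 1.8130 − 0.125·5.2216 ≈ 1.1603.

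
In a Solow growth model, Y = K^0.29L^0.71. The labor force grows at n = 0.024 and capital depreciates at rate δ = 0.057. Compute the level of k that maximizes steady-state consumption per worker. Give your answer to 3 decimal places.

The effective depreciation rate is n + δ = 0.024 + 0.057 = 0.081.
Golden rule sets MPK = n+δ: 0.29·k^(0.29−1) = 0.081, so k_gold = (0.29/0.081)^(1/0.71) ≈ 6.0278.

k_gold ≈ 6.028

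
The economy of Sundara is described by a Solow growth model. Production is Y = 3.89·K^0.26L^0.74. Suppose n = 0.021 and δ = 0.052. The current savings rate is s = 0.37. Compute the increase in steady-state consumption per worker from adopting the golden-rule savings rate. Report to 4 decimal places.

The effective depreciation rate is n + δ = 0.021 + 0.052 = 0.073.
Current steady state (s = 0.37): k* = (0.37·3.89/0.073)^(1/0.74) ≈ 56.2041, y* = 3.89·56.2041^0.26 ≈ 11.0889, c* = (1−0.37)·11.0889 ≈ 6.9860.
At the golden rule the marginal product of capital equals n+δ: 0.26·3.89·k^(0.26−1) = 0.073. Solving, k_gold = (0.26·3.89/0.073)^(1/0.74) ≈ 34.8901.
y_gold = 3.89·34.8901^0.26 ≈ 9.7961, c_gold = y_gold − 0.073·k_gold ≈ 7.2491.
Gain: Δc = 7.2491 − 6.9860 ≈ 0.2631.

Δc ≈ 0.2631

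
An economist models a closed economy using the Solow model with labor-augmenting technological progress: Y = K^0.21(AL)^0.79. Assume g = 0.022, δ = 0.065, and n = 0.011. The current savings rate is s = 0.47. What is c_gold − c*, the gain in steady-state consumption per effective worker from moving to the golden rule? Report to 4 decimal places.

Break-even investment rate: n + g + δ = 0.011 + 0.022 + 0.065 = 0.098.
Current steady state (s = 0.47): k* = (0.47/0.098)^(1/0.79) ≈ 7.2755, y* = 7.2755^0.21 ≈ 1.5170, c* = (1−0.47)·1.5170 ≈ 0.8040.
Maximizing c = f(k) − (n+g+δ)·k gives f'(k) = n+g+δ, i.e. 0.21·k^(0.21−1) = 0.098, so k_gold = (0.21/0.098)^(1/0.79) ≈ 2.6241.
y_gold = 2.6241^0.21 ≈ 1.2246, c_gold = y_gold − 0.098·k_gold ≈ 0.9674.
Gain: Δc = 0.9674 − 0.8040 ≈ 0.1634.

Δc ≈ 0.1634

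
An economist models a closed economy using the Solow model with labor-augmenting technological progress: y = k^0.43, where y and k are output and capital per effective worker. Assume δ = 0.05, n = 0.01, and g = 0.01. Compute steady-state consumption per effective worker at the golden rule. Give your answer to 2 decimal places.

c_gold ≈ 2.24

Capital per effective worker breaks even when investment replaces (n + g + δ)·k; here n + g + δ = 0.07.
Golden rule sets MPK = n+g+δ: 0.43·k^(0.43−1) = 0.07, so k_gold = (0.43/0.07)^(1/0.57) ≈ 24.1605.
y_gold = 24.1605^0.43 ≈ 3.9331.
c_gold = y_gold − (n+g+δ)·k_gold = 3.9331 − 0.07·24.1605 ≈ 2.2419.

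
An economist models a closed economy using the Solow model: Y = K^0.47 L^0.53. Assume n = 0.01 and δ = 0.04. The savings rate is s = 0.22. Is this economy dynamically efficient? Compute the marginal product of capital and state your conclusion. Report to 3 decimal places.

The effective depreciation rate is n + δ = 0.01 + 0.04 = 0.05.
Steady-state k*: s·k^0.47 = 0.05·k gives k* = (0.22/0.05)^(1/0.53) ≈ 16.3705.
MPK = 0.47·16.3705^(-0.53) ≈ 0.1068.
MPK > n+δ = 0.05, so the economy is dynamically efficient (under-saving).

dynamically efficient; MPK ≈ 0.107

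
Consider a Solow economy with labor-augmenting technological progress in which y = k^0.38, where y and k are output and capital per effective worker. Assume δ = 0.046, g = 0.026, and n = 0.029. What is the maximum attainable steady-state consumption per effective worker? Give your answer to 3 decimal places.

n + g + δ = 0.029 + 0.026 + 0.046 = 0.101.
Golden rule sets MPK = n+g+δ: 0.38·k^(0.38−1) = 0.101, so k_gold = (0.38/0.101)^(1/0.62) ≈ 8.4755.
y_gold = 8.4755^0.38 ≈ 2.2527.
c_gold = y_gold − (n+g+δ)·k_gold = 2.2527 − 0.101·8.4755 ≈ 1.3967.

c_gold ≈ 1.397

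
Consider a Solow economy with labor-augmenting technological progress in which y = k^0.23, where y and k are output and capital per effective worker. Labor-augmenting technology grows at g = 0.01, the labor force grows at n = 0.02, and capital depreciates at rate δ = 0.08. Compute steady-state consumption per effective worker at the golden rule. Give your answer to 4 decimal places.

n + g + δ = 0.02 + 0.01 + 0.08 = 0.11.
Maximizing c = f(k) − (n+g+δ)·k gives f'(k) = n+g+δ, i.e. 0.23·k^(0.23−1) = 0.11, so k_gold = (0.23/0.11)^(1/0.77) ≈ 2.6063.
y_gold = 2.6063^0.23 ≈ 1.2465.
c_gold = y_gold − (n+g+δ)·k_gold = 1.2465 − 0.11·2.6063 ≈ 0.9598.

c_gold ≈ 0.9598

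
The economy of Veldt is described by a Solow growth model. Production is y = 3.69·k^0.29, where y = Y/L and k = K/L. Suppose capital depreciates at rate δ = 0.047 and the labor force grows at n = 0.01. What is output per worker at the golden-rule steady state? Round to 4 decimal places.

Break-even investment rate: n + δ = 0.01 + 0.047 = 0.057.
Maximizing c = f(k) − (n+δ)·k gives f'(k) = n+δ, i.e. 0.29·3.69·k^(0.29−1) = 0.057, so k_gold = (0.29·3.69/0.057)^(1/0.71) ≈ 62.1916.
Output: y_gold = 3.69·k_gold^0.29 = 3.69·62.1916^0.29 ≈ 12.2239.

y_gold ≈ 12.2239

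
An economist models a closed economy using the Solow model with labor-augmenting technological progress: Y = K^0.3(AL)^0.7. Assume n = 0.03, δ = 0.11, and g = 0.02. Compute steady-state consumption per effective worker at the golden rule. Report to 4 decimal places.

The effective depreciation rate is n + g + δ = 0.03 + 0.02 + 0.11 = 0.16.
Setting f'(k) = n+g+δ gives 0.3·k^(0.3−1) = 0.16, hence k_gold = (0.3/0.16)^(1/0.7) ≈ 2.4547.
y_gold = 2.4547^0.3 ≈ 1.3092.
c_gold = y_gold − (n+g+δ)·k_gold = 1.3092 − 0.16·2.4547 ≈ 0.9164.

c_gold ≈ 0.9164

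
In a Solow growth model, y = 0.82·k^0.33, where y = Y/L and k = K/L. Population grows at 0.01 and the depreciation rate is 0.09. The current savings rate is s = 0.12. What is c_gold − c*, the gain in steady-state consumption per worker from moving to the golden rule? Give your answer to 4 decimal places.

Δc ≈ 0.1812

Capital per worker breaks even when investment replaces (n + δ)·k; here n + δ = 0.1.
Current steady state (s = 0.12): k* = (0.12·0.82/0.1)^(1/0.67) ≈ 0.9762, y* = 0.82·0.9762^0.33 ≈ 0.8135, c* = (1−0.12)·0.8135 ≈ 0.7159.
Maximizing c = f(k) − (n+δ)·k gives f'(k) = n+δ, i.e. 0.33·0.82·k^(0.33−1) = 0.1, so k_gold = (0.33·0.82/0.1)^(1/0.67) ≈ 4.4184.
y_gold = 0.82·4.4184^0.33 ≈ 1.3389, c_gold = y_gold − 0.1·k_gold ≈ 0.8971.
Gain: Δc = 0.8971 − 0.7159 ≈ 0.1812.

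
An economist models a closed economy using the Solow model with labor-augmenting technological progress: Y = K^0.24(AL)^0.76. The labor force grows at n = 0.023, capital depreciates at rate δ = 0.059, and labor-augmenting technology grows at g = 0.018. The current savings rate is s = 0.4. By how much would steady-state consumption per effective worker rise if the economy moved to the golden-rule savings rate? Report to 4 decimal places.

n + g + δ = 0.023 + 0.018 + 0.059 = 0.1.
Current steady state (s = 0.4): k* = (0.4/0.1)^(1/0.76) ≈ 6.1970, y* = 6.1970^0.24 ≈ 1.5493, c* = (1−0.4)·1.5493 ≈ 0.9296.
Golden rule sets MPK = n+g+δ: 0.24·k^(0.24−1) = 0.1, so k_gold = (0.24/0.1)^(1/0.76) ≈ 3.1643.
y_gold = 3.1643^0.24 ≈ 1.3185, c_gold = y_gold − 0.1·k_gold ≈ 1.0020.
Gain: Δc = 1.0020 − 0.9296 ≈ 0.0725.

Δc ≈ 0.0725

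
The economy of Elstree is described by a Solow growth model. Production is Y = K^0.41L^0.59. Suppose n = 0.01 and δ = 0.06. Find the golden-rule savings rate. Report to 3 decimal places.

s_gold = 0.410

Break-even investment rate: n + δ = 0.01 + 0.06 = 0.07.
At the golden rule MPK = n+δ, and in any Cobb-Douglas steady state s = (n+δ)·k/y = MPK·k/y = capital's share 0.41.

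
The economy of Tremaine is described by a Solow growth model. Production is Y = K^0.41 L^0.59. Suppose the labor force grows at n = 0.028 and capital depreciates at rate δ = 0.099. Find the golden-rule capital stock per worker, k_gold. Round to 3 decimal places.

k_gold ≈ 7.289

The effective depreciation rate is n + δ = 0.028 + 0.099 = 0.127.
At the golden rule the marginal product of capital equals n+δ: 0.41·k^(0.41−1) = 0.127. Solving, k_gold = (0.41/0.127)^(1/0.59) ≈ 7.2892.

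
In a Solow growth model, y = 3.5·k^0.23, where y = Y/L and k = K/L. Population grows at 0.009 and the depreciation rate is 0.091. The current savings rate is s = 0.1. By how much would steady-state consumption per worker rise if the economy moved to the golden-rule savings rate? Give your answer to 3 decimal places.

Capital per worker breaks even when investment replaces (n + δ)·k; here n + δ = 0.1.
Current steady state (s = 0.1): k* = (0.1·3.5/0.1)^(1/0.77) ≈ 5.0884, y* = 3.5·5.0884^0.23 ≈ 5.0884, c* = (1−0.1)·5.0884 ≈ 4.5796.
Maximizing c = f(k) − (n+δ)·k gives f'(k) = n+δ, i.e. 0.23·3.5·k^(0.23−1) = 0.1, so k_gold = (0.23·3.5/0.1)^(1/0.77) ≈ 15.0092.
y_gold = 3.5·15.0092^0.23 ≈ 6.5258, c_gold = y_gold − 0.1·k_gold ≈ 5.0248.
Gain: Δc = 5.0248 − 4.5796 ≈ 0.4453.

Δc ≈ 0.445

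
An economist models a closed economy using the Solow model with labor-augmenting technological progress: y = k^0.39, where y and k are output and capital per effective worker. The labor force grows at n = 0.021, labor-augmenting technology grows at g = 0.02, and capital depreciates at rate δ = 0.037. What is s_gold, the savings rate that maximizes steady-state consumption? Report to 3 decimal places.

Break-even investment rate: n + g + δ = 0.021 + 0.02 + 0.037 = 0.078.
At the golden rule MPK = n+g+δ, and in any Cobb-Douglas steady state s = (n+g+δ)·k/y = MPK·k/y = capital's share 0.39.

s_gold = 0.390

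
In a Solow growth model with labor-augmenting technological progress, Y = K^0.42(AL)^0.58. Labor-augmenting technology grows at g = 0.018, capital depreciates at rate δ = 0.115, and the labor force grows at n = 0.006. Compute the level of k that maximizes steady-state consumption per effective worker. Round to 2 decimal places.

n + g + δ = 0.006 + 0.018 + 0.115 = 0.139.
At the golden rule the marginal product of capital equals n+g+δ: 0.42·k^(0.42−1) = 0.139. Solving, k_gold = (0.42/0.139)^(1/0.58) ≈ 6.7296.

k_gold ≈ 6.73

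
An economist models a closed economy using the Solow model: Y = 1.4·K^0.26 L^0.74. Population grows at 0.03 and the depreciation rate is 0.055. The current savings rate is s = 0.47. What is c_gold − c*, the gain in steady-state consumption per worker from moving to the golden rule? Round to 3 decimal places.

Δc ≈ 0.204

The effective depreciation rate is n + δ = 0.03 + 0.055 = 0.085.
Current steady state (s = 0.47): k* = (0.47·1.4/0.085)^(1/0.74) ≈ 15.8888, y* = 1.4·15.8888^0.26 ≈ 2.8735, c* = (1−0.47)·2.8735 ≈ 1.5230.
Golden rule sets MPK = n+δ: 0.26·1.4·k^(0.26−1) = 0.085, so k_gold = (0.26·1.4/0.085)^(1/0.74) ≈ 7.1388.
y_gold = 1.4·7.1388^0.26 ≈ 2.3338, c_gold = y_gold − 0.085·k_gold ≈ 1.7270.
Gain: Δc = 1.7270 − 1.5230 ≈ 0.2041.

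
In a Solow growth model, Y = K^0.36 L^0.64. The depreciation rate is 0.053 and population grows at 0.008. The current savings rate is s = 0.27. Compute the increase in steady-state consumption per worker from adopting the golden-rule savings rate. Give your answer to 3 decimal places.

Capital per worker breaks even when investment replaces (n + δ)·k; here n + δ = 0.061.
Current steady state (s = 0.27): k* = (0.27/0.061)^(1/0.64) ≈ 10.2195, y* = 10.2195^0.36 ≈ 2.3088, c* = (1−0.27)·2.3088 ≈ 1.6855.
Maximizing c = f(k) − (n+δ)·k gives f'(k) = n+δ, i.e. 0.36·k^(0.36−1) = 0.061, so k_gold = (0.36/0.061)^(1/0.64) ≈ 16.0193.
y_gold = 16.0193^0.36 ≈ 2.7144, c_gold = y_gold − 0.061·k_gold ≈ 1.7372.
Gain: Δc = 1.7372 − 1.6855 ≈ 0.0518.

Δc ≈ 0.052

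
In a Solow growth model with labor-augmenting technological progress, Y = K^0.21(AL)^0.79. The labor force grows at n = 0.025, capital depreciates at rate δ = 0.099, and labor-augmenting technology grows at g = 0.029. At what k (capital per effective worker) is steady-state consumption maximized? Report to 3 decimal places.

Capital per effective worker breaks even when investment replaces (n + g + δ)·k; here n + g + δ = 0.153.
Golden rule sets MPK = n+g+δ: 0.21·k^(0.21−1) = 0.153, so k_gold = (0.21/0.153)^(1/0.79) ≈ 1.4931.

k_gold ≈ 1.493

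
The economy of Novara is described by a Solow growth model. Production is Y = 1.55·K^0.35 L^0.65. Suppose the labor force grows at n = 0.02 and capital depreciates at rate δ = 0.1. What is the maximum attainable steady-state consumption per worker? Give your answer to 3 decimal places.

c_gold ≈ 2.270

The effective depreciation rate is n + δ = 0.02 + 0.1 = 0.12.
Golden rule sets MPK = n+δ: 0.35·1.55·k^(0.35−1) = 0.12, so k_gold = (0.35·1.55/0.12)^(1/0.65) ≈ 10.1866.
y_gold = 1.55·10.1866^0.35 ≈ 3.4925.
c_gold = y_gold − (n+δ)·k_gold = 3.4925 − 0.12·10.1866 ≈ 2.2702.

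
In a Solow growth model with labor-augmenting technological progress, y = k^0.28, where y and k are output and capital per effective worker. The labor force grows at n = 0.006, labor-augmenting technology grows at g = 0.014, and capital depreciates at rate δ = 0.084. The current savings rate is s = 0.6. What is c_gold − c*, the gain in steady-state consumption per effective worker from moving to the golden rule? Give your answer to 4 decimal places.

n + g + δ = 0.006 + 0.014 + 0.084 = 0.104.
Current steady state (s = 0.6): k* = (0.6/0.104)^(1/0.72) ≈ 11.4053, y* = 11.4053^0.28 ≈ 1.9769, c* = (1−0.6)·1.9769 ≈ 0.7908.
At the golden rule the marginal product of capital equals n+g+δ: 0.28·k^(0.28−1) = 0.104. Solving, k_gold = (0.28/0.104)^(1/0.72) ≈ 3.9573.
y_gold = 3.9573^0.28 ≈ 1.4698, c_gold = y_gold − 0.104·k_gold ≈ 1.0583.
Gain: Δc = 1.0583 − 0.7908 ≈ 0.2675.

Δc ≈ 0.2675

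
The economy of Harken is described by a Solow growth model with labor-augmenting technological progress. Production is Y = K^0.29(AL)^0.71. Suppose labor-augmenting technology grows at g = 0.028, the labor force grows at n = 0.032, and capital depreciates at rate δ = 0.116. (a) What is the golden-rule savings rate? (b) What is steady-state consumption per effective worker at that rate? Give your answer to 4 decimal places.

(a) s_gold = 0.2900; (b) c_gold ≈ 0.8707

Break-even investment rate: n + g + δ = 0.032 + 0.028 + 0.116 = 0.176.
For Cobb-Douglas, s_gold equals capital's share: s_gold = 0.29.
At the golden rule the marginal product of capital equals n+g+δ: 0.29·k^(0.29−1) = 0.176. Solving, k_gold = (0.29/0.176)^(1/0.71) ≈ 2.0206.
y_gold = 2.0206^0.29 ≈ 1.2263; c_gold = (1−0.29)·y_gold ≈ 0.8707.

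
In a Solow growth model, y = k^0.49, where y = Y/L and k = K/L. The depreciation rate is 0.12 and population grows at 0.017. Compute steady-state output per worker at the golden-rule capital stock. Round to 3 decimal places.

y_gold ≈ 3.402

Capital per worker breaks even when investment replaces (n + δ)·k; here n + δ = 0.137.
Setting f'(k) = n+δ gives 0.49·k^(0.49−1) = 0.137, hence k_gold = (0.49/0.137)^(1/0.51) ≈ 12.1688.
Output: y_gold = k_gold^0.49 = 12.1688^0.49 ≈ 3.4023.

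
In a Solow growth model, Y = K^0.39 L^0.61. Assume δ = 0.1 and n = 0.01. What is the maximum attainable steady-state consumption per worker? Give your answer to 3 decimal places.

c_gold ≈ 1.370

Break-even investment rate: n + δ = 0.01 + 0.1 = 0.11.
Golden rule sets MPK = n+δ: 0.39·k^(0.39−1) = 0.11, so k_gold = (0.39/0.11)^(1/0.61) ≈ 7.9635.
y_gold = 7.9635^0.39 ≈ 2.2461.
c_gold = y_gold − (n+δ)·k_gold = 2.2461 − 0.11·7.9635 ≈ 1.3701.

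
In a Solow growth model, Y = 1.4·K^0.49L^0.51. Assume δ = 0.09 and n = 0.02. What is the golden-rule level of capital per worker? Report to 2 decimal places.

k_gold ≈ 36.20

Break-even investment rate: n + δ = 0.02 + 0.09 = 0.11.
Maximizing c = f(k) − (n+δ)·k gives f'(k) = n+δ, i.e. 0.49·1.4·k^(0.49−1) = 0.11, so k_gold = (0.49·1.4/0.11)^(1/0.51) ≈ 36.1984.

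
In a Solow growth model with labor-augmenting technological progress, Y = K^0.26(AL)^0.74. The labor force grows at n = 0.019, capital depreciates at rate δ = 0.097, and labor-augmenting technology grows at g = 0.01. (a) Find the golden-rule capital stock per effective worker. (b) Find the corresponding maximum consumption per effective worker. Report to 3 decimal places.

Capital per effective worker breaks even when investment replaces (n + g + δ)·k; here n + g + δ = 0.126.
Golden rule sets MPK = n+g+δ: 0.26·k^(0.26−1) = 0.126, so k_gold = (0.26/0.126)^(1/0.74) ≈ 2.6616.
y_gold = 2.6616^0.26 ≈ 1.2898; c_gold = y_gold − 0.126·k_gold ≈ 0.9545.

(a) k_gold ≈ 2.662; (b) c_gold ≈ 0.954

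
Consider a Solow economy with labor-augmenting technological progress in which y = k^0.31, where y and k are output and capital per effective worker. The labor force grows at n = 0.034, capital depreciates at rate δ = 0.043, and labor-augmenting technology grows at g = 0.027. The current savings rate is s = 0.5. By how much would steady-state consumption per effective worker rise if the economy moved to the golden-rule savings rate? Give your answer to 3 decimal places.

Break-even investment rate: n + g + δ = 0.034 + 0.027 + 0.043 = 0.104.
Current steady state (s = 0.5): k* = (0.5/0.104)^(1/0.69) ≈ 9.7345, y* = 9.7345^0.31 ≈ 2.0248, c* = (1−0.5)·2.0248 ≈ 1.0124.
Maximizing c = f(k) − (n+g+δ)·k gives f'(k) = n+g+δ, i.e. 0.31·k^(0.31−1) = 0.104, so k_gold = (0.31/0.104)^(1/0.69) ≈ 4.8689.
y_gold = 4.8689^0.31 ≈ 1.6334, c_gold = y_gold − 0.104·k_gold ≈ 1.1271.
Gain: Δc = 1.1271 − 1.0124 ≈ 0.1147.

Δc ≈ 0.115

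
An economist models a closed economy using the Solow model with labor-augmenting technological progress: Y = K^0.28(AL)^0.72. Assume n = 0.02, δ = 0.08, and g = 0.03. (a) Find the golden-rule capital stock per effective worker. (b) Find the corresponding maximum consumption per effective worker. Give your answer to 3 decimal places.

(a) k_gold ≈ 2.903; (b) c_gold ≈ 0.970

The effective depreciation rate is n + g + δ = 0.02 + 0.03 + 0.08 = 0.13.
Golden rule sets MPK = n+g+δ: 0.28·k^(0.28−1) = 0.13, so k_gold = (0.28/0.13)^(1/0.72) ≈ 2.9027.
y_gold = 2.9027^0.28 ≈ 1.3477; c_gold = y_gold − 0.13·k_gold ≈ 0.9703.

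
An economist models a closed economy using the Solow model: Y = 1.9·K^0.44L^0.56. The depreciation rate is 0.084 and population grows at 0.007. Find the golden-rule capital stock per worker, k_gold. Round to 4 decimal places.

Capital per worker breaks even when investment replaces (n + δ)·k; here n + δ = 0.091.
Setting f'(k) = n+δ gives 0.44·1.9·k^(0.44−1) = 0.091, hence k_gold = (0.44·1.9/0.091)^(1/0.56) ≈ 52.4732.

k_gold ≈ 52.4732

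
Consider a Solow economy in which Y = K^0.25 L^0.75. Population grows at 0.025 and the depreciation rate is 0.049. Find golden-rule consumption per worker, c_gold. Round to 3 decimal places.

Capital per worker breaks even when investment replaces (n + δ)·k; here n + δ = 0.074.
At the golden rule the marginal product of capital equals n+δ: 0.25·k^(0.25−1) = 0.074. Solving, k_gold = (0.25/0.074)^(1/0.75) ≈ 5.0693.
y_gold = 5.0693^0.25 ≈ 1.5005.
c_gold = y_gold − (n+δ)·k_gold = 1.5005 − 0.074·5.0693 ≈ 1.1254.

c_gold ≈ 1.125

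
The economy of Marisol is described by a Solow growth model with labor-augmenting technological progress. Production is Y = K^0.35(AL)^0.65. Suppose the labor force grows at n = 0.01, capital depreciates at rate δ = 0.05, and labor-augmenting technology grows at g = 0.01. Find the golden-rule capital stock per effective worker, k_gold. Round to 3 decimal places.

k_gold ≈ 11.894

Capital per effective worker breaks even when investment replaces (n + g + δ)·k; here n + g + δ = 0.07.
Golden rule sets MPK = n+g+δ: 0.35·k^(0.35−1) = 0.07, so k_gold = (0.35/0.07)^(1/0.65) ≈ 11.8943.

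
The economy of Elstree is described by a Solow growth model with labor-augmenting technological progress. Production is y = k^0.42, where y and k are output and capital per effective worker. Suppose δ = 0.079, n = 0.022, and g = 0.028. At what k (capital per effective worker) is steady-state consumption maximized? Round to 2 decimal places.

k_gold ≈ 7.65

Break-even investment rate: n + g + δ = 0.022 + 0.028 + 0.079 = 0.129.
At the golden rule the marginal product of capital equals n+g+δ: 0.42·k^(0.42−1) = 0.129. Solving, k_gold = (0.42/0.129)^(1/0.58) ≈ 7.6541.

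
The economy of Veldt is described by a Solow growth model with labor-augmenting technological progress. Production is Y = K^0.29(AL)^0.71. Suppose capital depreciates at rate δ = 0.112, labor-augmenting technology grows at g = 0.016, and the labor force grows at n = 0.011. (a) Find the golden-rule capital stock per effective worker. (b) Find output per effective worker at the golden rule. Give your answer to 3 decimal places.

n + g + δ = 0.011 + 0.016 + 0.112 = 0.139.
Setting f'(k) = n+g+δ gives 0.29·k^(0.29−1) = 0.139, hence k_gold = (0.29/0.139)^(1/0.71) ≈ 2.8173.
y_gold = 2.8173^0.29 ≈ 1.3504.

(a) k_gold ≈ 2.817; (b) y_gold ≈ 1.350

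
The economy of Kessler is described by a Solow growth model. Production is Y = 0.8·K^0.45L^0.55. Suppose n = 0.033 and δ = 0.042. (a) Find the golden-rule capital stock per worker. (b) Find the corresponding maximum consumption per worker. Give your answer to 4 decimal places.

(a) k_gold ≈ 17.3229; (b) c_gold ≈ 1.5879

The effective depreciation rate is n + δ = 0.033 + 0.042 = 0.075.
Golden rule sets MPK = n+δ: 0.45·0.8·k^(0.45−1) = 0.075, so k_gold = (0.45·0.8/0.075)^(1/0.55) ≈ 17.3229.
y_gold = 0.8·17.3229^0.45 ≈ 2.8871; c_gold = y_gold − 0.075·k_gold ≈ 1.5879.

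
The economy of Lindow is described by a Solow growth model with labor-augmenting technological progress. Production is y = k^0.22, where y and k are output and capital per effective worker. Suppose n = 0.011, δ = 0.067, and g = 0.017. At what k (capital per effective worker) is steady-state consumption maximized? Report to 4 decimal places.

Break-even investment rate: n + g + δ = 0.011 + 0.017 + 0.067 = 0.095.
Maximizing c = f(k) − (n+g+δ)·k gives f'(k) = n+g+δ, i.e. 0.22·k^(0.22−1) = 0.095, so k_gold = (0.22/0.095)^(1/0.78) ≈ 2.9347.

k_gold ≈ 2.9347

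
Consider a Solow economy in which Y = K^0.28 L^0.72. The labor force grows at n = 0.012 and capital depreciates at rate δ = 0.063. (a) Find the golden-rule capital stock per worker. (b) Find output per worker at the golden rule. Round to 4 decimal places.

(a) k_gold ≈ 6.2313; (b) y_gold ≈ 1.6691

Break-even investment rate: n + δ = 0.012 + 0.063 = 0.075.
At the golden rule the marginal product of capital equals n+δ: 0.28·k^(0.28−1) = 0.075. Solving, k_gold = (0.28/0.075)^(1/0.72) ≈ 6.2313.
y_gold = 6.2313^0.28 ≈ 1.6691.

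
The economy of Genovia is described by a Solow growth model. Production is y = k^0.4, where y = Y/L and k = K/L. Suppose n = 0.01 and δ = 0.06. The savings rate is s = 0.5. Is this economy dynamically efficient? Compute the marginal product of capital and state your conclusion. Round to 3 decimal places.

The effective depreciation rate is n + δ = 0.01 + 0.06 = 0.07.
Steady-state k*: s·k^0.4 = 0.07·k gives k* = (0.5/0.07)^(1/0.6) ≈ 26.4923.
MPK = 0.4·26.4923^(-0.6) ≈ 0.0560.
MPK < n+δ = 0.07, so the economy is dynamically inefficient (over-saving).

dynamically inefficient; MPK ≈ 0.056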